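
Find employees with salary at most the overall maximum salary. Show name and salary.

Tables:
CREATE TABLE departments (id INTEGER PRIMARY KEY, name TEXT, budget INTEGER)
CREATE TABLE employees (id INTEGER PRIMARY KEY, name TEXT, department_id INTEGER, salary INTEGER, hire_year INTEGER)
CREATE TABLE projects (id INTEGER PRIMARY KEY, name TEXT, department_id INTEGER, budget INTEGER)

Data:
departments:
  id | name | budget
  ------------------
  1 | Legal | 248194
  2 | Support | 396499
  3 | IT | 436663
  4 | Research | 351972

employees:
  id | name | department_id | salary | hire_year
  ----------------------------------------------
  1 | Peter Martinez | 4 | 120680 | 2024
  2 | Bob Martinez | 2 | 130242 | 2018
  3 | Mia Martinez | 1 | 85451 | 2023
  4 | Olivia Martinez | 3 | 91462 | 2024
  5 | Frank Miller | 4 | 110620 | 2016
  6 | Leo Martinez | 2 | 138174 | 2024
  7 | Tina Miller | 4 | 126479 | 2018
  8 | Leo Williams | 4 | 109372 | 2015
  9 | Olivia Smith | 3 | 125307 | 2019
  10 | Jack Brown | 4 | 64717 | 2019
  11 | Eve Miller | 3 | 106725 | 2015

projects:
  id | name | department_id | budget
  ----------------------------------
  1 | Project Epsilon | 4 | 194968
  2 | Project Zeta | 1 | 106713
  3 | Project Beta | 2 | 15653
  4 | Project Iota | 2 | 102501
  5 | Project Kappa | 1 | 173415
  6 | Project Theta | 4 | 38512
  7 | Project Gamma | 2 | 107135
SELECT name, salary FROM employees WHERE salary <= (SELECT MAX(salary) FROM employees)

Execution result:
name | salary
Peter Martinez | 120680
Bob Martinez | 130242
Mia Martinez | 85451
Olivia Martinez | 91462
Frank Miller | 110620
Leo Martinez | 138174
Tina Miller | 126479
Leo Williams | 109372
Olivia Smith | 125307
Jack Brown | 64717
Eve Miller | 106725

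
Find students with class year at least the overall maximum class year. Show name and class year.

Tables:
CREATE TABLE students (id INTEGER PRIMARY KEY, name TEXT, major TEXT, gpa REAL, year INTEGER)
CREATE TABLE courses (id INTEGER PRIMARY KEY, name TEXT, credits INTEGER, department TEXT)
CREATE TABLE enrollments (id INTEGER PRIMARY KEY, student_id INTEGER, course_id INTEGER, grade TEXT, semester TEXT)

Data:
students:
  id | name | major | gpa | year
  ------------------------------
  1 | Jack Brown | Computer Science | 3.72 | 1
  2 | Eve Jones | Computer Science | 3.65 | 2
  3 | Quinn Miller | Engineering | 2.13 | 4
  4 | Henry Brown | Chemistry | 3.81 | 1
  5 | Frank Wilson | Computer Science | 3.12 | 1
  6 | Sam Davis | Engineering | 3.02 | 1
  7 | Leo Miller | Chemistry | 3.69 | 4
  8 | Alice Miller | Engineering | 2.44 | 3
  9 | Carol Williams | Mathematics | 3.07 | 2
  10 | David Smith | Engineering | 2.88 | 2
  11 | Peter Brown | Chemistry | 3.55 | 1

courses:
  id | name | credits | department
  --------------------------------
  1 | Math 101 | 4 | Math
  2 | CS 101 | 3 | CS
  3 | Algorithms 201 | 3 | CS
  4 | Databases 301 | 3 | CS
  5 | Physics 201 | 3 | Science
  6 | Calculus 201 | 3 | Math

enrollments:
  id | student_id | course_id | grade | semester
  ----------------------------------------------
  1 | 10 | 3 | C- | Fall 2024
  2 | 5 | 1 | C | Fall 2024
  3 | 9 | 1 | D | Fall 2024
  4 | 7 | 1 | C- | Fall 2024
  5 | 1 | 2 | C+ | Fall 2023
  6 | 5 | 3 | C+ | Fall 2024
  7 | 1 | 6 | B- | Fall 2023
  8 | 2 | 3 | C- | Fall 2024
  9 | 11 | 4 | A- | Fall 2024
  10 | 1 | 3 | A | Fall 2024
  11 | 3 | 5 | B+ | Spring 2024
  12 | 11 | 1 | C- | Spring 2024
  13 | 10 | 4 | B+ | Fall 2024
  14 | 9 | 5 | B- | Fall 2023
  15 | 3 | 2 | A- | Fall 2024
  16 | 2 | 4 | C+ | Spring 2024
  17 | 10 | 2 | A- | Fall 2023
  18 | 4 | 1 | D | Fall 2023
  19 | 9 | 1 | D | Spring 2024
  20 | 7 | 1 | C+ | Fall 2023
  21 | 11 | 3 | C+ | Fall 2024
SELECT name, year FROM students WHERE year >= (SELECT MAX(year) FROM students)

Execution result:
name | year
Quinn Miller | 4
Leo Miller | 4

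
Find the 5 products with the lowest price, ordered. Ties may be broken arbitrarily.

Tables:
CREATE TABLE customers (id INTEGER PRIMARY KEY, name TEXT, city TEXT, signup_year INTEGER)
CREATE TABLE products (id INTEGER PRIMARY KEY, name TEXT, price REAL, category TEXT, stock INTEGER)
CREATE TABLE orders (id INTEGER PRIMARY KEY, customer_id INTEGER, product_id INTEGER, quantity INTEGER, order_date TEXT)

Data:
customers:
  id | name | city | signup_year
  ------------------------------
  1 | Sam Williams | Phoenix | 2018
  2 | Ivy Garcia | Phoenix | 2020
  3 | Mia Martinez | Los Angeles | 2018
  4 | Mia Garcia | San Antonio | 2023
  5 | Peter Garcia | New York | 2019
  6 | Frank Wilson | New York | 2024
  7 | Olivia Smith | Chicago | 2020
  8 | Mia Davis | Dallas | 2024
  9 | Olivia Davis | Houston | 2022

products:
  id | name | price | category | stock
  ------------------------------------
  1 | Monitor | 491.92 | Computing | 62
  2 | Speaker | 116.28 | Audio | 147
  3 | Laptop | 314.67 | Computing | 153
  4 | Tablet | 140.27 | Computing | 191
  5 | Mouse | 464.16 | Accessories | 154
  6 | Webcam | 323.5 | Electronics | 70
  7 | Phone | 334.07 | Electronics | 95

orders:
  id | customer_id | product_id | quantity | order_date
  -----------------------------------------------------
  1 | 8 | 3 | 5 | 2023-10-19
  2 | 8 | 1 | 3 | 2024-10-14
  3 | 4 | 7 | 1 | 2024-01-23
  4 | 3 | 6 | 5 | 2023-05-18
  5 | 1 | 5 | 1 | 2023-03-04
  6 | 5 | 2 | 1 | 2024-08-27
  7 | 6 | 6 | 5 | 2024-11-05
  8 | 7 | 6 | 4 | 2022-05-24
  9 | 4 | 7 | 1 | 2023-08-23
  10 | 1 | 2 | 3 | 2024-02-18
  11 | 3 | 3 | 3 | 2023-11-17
SELECT name, price FROM products ORDER BY price ASC LIMIT 5

Execution result:
name | price
Speaker | 116.28
Tablet | 140.27
Laptop | 314.67
Webcam | 323.50
Phone | 334.07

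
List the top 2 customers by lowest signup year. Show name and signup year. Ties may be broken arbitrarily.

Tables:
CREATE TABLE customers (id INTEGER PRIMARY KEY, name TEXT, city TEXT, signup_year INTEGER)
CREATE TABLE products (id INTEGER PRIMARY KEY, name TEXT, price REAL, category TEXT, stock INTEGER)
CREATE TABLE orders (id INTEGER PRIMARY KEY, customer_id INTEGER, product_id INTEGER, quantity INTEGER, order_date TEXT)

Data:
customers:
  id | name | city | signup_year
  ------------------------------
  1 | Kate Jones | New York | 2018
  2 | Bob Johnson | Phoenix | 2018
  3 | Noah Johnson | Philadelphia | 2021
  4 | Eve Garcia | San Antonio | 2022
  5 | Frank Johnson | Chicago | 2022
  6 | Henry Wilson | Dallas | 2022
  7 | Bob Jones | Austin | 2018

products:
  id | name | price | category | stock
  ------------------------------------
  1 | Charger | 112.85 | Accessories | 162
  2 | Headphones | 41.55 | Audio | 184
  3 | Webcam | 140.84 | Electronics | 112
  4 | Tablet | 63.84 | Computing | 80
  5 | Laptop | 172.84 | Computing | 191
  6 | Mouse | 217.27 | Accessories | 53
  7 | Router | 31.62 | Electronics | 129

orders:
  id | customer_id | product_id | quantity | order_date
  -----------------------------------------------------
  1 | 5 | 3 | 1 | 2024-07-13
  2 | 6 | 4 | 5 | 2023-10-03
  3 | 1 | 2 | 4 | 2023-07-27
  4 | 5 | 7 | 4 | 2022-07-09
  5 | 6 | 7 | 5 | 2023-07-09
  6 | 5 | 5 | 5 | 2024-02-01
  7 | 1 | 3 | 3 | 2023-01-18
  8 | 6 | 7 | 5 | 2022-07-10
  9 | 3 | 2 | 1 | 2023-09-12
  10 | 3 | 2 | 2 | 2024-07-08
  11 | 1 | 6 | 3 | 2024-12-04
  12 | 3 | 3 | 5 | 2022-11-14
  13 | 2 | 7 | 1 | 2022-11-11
SELECT name, signup_year FROM customers ORDER BY signup_year ASC LIMIT 2

Execution result:
name | signup_year
Kate Jones | 2018
Bob Johnson | 2018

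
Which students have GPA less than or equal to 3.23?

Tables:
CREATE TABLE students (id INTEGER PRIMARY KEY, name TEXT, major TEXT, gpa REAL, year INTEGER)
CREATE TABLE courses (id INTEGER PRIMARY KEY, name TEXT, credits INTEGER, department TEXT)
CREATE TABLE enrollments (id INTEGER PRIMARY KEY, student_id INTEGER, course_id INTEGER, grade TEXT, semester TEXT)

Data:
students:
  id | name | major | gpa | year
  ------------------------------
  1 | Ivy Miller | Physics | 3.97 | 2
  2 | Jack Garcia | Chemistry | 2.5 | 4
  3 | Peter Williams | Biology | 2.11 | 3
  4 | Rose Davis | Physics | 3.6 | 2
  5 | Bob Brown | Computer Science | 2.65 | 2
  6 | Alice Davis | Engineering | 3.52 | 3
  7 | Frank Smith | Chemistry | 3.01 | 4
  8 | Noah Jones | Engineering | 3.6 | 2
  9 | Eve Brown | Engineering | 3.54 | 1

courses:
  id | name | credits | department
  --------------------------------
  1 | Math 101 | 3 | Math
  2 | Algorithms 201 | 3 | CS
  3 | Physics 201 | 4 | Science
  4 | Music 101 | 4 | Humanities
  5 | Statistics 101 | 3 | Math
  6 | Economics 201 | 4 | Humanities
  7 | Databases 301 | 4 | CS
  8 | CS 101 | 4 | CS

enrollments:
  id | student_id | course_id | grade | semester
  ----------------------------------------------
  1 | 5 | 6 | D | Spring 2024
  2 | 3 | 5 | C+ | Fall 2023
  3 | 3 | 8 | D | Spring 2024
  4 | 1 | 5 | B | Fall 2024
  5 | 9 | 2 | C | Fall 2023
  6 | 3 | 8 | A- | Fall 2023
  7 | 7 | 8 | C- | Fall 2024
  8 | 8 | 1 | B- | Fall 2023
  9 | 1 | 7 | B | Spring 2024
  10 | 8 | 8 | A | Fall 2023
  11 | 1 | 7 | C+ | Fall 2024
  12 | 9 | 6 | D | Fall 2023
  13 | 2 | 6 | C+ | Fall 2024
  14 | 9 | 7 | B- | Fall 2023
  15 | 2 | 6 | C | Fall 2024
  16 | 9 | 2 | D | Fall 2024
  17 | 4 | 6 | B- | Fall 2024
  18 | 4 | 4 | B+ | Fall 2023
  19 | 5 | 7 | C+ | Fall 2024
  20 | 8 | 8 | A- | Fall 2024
SELECT name, gpa FROM students WHERE gpa <= 3.23

Execution result:
name | gpa
Jack Garcia | 2.50
Peter Williams | 2.11
Bob Brown | 2.65
Frank Smith | 3.01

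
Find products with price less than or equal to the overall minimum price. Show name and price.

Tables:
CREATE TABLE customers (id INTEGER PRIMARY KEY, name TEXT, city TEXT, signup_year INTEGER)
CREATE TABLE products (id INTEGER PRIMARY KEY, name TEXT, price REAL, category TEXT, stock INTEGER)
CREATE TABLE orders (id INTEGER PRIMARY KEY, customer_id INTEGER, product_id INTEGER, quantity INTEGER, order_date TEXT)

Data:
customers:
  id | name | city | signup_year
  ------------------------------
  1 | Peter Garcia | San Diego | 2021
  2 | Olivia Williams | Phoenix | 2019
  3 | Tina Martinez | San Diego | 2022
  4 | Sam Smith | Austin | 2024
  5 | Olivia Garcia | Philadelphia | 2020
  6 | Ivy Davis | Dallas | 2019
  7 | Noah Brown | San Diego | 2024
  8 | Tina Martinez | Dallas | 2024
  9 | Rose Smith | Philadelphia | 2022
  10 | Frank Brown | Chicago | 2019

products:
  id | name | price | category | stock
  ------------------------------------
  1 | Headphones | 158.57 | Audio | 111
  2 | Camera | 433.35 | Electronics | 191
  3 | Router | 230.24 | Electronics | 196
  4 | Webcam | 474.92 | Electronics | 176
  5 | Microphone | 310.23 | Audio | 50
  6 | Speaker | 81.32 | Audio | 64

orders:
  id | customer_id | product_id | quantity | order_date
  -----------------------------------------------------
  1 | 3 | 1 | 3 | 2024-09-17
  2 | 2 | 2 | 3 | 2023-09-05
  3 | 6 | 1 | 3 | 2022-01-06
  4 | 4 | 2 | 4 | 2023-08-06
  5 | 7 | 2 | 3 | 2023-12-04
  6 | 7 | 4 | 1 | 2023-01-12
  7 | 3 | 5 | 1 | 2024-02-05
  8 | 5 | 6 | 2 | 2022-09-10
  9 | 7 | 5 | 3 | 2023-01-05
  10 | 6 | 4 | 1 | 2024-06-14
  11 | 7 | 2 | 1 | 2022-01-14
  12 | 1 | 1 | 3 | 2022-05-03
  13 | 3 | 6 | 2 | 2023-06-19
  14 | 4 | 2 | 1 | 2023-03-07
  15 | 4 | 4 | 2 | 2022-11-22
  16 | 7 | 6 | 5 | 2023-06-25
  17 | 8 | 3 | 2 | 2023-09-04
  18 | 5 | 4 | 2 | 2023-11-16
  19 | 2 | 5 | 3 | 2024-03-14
SELECT name, price FROM products WHERE price <= (SELECT MIN(price) FROM products)

Execution result:
name | price
Speaker | 81.32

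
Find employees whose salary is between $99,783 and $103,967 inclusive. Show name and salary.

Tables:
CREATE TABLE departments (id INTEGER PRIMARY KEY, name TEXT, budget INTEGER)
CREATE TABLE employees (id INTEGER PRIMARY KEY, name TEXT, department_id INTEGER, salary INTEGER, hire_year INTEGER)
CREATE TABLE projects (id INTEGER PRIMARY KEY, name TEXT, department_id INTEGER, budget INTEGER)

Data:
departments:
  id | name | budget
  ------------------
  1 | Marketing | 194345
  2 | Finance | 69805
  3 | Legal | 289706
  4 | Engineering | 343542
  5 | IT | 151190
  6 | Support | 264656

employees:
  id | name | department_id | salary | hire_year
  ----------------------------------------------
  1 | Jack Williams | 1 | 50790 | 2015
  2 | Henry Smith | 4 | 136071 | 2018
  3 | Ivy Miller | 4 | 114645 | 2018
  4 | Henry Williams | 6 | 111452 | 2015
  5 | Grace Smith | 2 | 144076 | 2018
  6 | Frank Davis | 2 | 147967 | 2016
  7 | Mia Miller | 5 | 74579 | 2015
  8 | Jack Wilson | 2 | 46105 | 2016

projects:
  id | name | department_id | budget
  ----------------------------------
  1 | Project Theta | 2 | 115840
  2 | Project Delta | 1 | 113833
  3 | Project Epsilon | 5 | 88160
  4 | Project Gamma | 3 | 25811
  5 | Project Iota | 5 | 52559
SELECT name, salary FROM employees WHERE salary BETWEEN 99783 AND 103967

Execution result:
(no rows)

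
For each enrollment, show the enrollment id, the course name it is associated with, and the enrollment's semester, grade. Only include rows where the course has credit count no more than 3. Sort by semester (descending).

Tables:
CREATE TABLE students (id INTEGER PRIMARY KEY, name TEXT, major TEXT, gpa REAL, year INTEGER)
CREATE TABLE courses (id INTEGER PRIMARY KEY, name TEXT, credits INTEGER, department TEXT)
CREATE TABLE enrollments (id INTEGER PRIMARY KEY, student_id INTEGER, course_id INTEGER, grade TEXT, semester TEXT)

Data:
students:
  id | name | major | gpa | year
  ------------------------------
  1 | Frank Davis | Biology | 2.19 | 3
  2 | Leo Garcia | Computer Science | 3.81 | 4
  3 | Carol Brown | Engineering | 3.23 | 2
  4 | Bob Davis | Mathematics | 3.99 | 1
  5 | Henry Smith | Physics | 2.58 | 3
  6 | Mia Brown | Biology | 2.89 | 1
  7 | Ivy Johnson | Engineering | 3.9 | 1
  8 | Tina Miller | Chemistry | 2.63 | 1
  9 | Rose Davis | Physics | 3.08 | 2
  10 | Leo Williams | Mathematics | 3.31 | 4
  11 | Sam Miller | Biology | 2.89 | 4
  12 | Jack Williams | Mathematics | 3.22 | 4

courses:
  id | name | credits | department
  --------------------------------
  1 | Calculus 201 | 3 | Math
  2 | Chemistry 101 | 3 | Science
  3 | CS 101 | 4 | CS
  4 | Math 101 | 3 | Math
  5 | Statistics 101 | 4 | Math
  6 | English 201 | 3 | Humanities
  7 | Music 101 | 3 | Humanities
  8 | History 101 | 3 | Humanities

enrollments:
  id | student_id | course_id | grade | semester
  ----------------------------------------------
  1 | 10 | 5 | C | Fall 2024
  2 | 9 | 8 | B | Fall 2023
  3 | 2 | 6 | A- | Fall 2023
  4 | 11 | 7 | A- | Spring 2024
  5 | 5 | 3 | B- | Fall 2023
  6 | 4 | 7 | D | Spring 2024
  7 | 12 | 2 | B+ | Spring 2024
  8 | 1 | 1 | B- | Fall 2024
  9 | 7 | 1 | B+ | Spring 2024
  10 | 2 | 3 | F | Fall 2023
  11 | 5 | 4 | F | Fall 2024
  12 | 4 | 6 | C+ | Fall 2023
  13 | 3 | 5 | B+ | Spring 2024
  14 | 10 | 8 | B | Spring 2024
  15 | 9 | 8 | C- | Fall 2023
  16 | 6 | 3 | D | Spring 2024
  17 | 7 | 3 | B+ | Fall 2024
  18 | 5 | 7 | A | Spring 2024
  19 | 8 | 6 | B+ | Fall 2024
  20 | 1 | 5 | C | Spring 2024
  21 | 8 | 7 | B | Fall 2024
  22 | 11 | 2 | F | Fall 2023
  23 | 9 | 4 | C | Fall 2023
SELECT c.id, p.name AS course, c.semester, c.grade FROM enrollments c JOIN courses p ON c.course_id = p.id WHERE p.credits <= 3 ORDER BY c.semester DESC

Execution result:
id | course | semester | grade
4 | Music 101 | Spring 2024 | A-
6 | Music 101 | Spring 2024 | D
7 | Chemistry 101 | Spring 2024 | B+
9 | Calculus 201 | Spring 2024 | B+
14 | History 101 | Spring 2024 | B
18 | Music 101 | Spring 2024 | A
8 | Calculus 201 | Fall 2024 | B-
11 | Math 101 | Fall 2024 | F
19 | English 201 | Fall 2024 | B+
21 | Music 101 | Fall 2024 | B
2 | History 101 | Fall 2023 | B
3 | English 201 | Fall 2023 | A-
12 | English 201 | Fall 2023 | C+
15 | History 101 | Fall 2023 | C-
22 | Chemistry 101 | Fall 2023 | F
23 | Math 101 | Fall 2023 | C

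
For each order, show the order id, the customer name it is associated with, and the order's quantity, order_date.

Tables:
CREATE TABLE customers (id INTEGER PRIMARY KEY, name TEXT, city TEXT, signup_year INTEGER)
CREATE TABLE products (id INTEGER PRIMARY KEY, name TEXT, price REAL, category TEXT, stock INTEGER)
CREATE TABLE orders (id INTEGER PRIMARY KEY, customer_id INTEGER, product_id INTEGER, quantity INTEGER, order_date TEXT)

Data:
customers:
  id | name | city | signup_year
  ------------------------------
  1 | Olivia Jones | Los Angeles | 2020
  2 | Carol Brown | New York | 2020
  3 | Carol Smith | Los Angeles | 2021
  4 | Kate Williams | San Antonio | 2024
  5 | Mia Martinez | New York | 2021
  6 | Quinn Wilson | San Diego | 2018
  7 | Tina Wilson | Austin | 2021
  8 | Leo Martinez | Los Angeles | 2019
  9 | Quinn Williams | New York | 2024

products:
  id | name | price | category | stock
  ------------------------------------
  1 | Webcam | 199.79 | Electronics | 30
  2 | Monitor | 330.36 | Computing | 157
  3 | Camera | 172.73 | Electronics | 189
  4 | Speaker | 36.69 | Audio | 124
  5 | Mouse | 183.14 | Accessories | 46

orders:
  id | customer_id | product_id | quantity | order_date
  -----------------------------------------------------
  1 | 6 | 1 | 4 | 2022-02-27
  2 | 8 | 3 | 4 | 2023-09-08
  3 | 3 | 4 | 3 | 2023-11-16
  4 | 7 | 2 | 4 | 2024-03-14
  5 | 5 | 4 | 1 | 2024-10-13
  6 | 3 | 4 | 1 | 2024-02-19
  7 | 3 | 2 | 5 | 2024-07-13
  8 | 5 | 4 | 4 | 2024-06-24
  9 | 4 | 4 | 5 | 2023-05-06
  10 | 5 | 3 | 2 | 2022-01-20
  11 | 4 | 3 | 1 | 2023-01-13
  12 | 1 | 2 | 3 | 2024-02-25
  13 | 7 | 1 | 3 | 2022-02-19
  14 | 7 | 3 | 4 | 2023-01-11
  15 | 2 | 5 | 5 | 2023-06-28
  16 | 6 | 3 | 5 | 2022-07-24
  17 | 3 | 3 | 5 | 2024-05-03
SELECT c.id, p.name AS customer, c.quantity, c.order_date FROM orders c JOIN customers p ON c.customer_id = p.id

Execution result:
id | customer | quantity | order_date
1 | Quinn Wilson | 4 | 2022-02-27
2 | Leo Martinez | 4 | 2023-09-08
3 | Carol Smith | 3 | 2023-11-16
4 | Tina Wilson | 4 | 2024-03-14
5 | Mia Martinez | 1 | 2024-10-13
6 | Carol Smith | 1 | 2024-02-19
7 | Carol Smith | 5 | 2024-07-13
8 | Mia Martinez | 4 | 2024-06-24
9 | Kate Williams | 5 | 2023-05-06
10 | Mia Martinez | 2 | 2022-01-20
11 | Kate Williams | 1 | 2023-01-13
12 | Olivia Jones | 3 | 2024-02-25
13 | Tina Wilson | 3 | 2022-02-19
14 | Tina Wilson | 4 | 2023-01-11
15 | Carol Brown | 5 | 2023-06-28
16 | Quinn Wilson | 5 | 2022-07-24
17 | Carol Smith | 5 | 2024-05-03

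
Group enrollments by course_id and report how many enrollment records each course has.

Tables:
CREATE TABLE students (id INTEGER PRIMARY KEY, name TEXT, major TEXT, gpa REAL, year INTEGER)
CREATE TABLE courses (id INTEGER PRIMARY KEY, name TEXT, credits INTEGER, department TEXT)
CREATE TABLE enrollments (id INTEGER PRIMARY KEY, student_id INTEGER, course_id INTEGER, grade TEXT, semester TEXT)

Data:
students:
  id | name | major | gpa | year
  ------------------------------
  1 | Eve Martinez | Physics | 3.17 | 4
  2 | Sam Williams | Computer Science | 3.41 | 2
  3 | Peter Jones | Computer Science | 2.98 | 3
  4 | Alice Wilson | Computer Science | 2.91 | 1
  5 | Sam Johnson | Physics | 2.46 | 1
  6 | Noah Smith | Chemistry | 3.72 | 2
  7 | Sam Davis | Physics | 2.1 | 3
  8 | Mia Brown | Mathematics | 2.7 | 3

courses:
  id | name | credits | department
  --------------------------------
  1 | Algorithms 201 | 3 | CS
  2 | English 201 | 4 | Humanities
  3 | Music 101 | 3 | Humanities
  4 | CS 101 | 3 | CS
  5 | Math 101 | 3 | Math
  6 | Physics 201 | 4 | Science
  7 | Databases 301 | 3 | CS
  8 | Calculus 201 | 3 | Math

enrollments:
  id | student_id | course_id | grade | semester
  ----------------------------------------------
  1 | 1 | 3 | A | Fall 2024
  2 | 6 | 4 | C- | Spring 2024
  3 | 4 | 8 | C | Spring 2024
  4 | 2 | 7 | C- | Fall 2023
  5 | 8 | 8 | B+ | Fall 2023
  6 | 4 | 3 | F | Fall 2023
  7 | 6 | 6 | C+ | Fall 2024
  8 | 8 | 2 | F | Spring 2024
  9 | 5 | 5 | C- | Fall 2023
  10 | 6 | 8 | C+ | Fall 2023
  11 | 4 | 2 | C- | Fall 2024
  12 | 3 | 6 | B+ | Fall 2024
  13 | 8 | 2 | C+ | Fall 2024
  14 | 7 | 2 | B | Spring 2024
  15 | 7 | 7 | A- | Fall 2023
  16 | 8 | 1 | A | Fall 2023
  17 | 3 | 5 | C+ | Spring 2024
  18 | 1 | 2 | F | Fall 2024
SELECT course_id, COUNT(*) AS enrollment_count FROM enrollments GROUP BY course_id

Execution result:
course_id | enrollment_count
1 | 1
2 | 5
3 | 2
4 | 1
5 | 2
6 | 2
7 | 2
8 | 3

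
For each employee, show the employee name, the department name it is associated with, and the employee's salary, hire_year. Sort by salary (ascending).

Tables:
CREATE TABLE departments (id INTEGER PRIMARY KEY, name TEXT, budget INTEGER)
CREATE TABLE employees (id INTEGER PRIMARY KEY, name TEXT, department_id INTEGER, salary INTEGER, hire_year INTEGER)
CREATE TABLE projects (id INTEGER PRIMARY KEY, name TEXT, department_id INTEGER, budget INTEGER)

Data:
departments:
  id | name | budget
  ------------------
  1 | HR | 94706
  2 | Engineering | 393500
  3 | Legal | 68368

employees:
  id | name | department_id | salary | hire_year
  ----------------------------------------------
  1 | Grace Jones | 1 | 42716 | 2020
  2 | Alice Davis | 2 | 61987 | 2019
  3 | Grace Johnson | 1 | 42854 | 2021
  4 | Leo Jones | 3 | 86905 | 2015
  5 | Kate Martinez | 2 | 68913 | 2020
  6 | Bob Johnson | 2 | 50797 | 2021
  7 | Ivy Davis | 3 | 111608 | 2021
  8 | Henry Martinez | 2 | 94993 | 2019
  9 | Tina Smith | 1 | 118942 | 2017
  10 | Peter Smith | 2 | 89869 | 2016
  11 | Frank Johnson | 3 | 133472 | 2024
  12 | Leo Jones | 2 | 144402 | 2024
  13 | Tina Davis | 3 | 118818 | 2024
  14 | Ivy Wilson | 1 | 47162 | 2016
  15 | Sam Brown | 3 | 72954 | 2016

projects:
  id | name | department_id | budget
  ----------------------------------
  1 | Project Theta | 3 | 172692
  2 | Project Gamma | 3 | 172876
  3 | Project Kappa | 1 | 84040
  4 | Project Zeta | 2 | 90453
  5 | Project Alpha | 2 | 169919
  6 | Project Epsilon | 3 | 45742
SELECT c.name, p.name AS department, c.salary, c.hire_year FROM employees c JOIN departments p ON c.department_id = p.id ORDER BY c.salary ASC

Execution result:
name | department | salary | hire_year
Grace Jones | HR | 42716 | 2020
Grace Johnson | HR | 42854 | 2021
Ivy Wilson | HR | 47162 | 2016
Bob Johnson | Engineering | 50797 | 2021
Alice Davis | Engineering | 61987 | 2019
Kate Martinez | Engineering | 68913 | 2020
Sam Brown | Legal | 72954 | 2016
Leo Jones | Legal | 86905 | 2015
Peter Smith | Engineering | 89869 | 2016
Henry Martinez | Engineering | 94993 | 2019
Ivy Davis | Legal | 111608 | 2021
Tina Davis | Legal | 118818 | 2024
Tina Smith | HR | 118942 | 2017
Frank Johnson | Legal | 133472 | 2024
Leo Jones | Engineering | 144402 | 2024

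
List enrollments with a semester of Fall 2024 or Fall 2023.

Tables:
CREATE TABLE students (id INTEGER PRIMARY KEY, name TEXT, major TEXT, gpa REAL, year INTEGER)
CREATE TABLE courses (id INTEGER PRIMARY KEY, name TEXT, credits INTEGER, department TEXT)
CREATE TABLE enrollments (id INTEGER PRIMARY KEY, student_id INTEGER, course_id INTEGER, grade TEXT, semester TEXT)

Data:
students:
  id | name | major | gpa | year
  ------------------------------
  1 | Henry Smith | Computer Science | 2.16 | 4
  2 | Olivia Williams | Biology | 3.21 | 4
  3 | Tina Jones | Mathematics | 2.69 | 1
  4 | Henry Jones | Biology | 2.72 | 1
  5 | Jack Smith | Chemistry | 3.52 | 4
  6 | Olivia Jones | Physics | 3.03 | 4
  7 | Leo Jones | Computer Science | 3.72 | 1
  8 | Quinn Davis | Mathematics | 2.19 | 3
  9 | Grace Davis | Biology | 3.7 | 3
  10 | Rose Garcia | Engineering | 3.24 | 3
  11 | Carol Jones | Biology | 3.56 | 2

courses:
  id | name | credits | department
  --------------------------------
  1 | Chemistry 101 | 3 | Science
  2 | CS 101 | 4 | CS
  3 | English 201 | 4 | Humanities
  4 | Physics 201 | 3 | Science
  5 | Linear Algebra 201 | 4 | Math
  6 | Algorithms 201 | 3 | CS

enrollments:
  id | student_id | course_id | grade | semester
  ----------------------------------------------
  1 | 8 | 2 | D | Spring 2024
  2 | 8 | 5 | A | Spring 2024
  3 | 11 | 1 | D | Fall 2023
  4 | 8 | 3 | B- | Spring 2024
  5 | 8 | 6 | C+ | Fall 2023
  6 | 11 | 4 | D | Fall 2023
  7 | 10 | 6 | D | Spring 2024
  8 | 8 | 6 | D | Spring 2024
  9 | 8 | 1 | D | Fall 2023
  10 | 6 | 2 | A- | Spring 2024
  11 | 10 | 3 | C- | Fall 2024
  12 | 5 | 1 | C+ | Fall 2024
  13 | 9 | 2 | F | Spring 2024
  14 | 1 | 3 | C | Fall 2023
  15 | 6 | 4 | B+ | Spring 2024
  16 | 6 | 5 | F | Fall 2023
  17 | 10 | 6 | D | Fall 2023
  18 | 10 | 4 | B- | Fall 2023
SELECT id, semester FROM enrollments WHERE semester IN ('Fall 2024', 'Fall 2023')

Execution result:
id | semester
3 | Fall 2023
5 | Fall 2023
6 | Fall 2023
9 | Fall 2023
11 | Fall 2024
12 | Fall 2024
14 | Fall 2023
16 | Fall 2023
17 | Fall 2023
18 | Fall 2023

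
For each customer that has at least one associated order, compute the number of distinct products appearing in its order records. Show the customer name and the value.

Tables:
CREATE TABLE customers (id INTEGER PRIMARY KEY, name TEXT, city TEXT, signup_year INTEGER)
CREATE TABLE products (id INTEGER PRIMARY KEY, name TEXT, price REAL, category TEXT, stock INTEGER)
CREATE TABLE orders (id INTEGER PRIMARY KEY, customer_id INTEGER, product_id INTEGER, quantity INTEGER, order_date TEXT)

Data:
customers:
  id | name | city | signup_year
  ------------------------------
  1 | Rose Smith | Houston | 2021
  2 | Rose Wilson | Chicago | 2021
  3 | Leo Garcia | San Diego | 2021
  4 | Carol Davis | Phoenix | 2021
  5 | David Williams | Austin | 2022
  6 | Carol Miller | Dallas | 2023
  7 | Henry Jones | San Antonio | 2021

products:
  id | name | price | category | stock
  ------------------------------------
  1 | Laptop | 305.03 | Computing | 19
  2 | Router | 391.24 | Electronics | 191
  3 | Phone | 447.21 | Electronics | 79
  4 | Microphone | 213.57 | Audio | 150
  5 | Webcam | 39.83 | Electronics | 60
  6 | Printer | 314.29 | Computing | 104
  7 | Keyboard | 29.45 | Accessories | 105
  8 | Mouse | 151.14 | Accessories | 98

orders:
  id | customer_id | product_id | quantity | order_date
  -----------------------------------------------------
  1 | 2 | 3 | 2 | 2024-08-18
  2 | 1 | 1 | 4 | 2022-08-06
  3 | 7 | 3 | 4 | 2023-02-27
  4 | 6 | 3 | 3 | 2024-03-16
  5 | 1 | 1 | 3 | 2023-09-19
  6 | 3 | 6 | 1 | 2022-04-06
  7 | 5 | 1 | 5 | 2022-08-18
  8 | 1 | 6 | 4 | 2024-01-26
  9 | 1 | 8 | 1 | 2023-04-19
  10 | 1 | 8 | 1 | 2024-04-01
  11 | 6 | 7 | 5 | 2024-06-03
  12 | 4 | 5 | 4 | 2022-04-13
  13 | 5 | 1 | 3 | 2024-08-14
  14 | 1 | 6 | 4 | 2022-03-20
SELECT p.name, COUNT(DISTINCT c.product_id) AS distinct_product_count FROM orders c JOIN customers p ON c.customer_id = p.id GROUP BY p.id, p.name

Execution result:
name | distinct_product_count
Rose Smith | 3
Rose Wilson | 1
Leo Garcia | 1
Carol Davis | 1
David Williams | 1
Carol Miller | 2
Henry Jones | 1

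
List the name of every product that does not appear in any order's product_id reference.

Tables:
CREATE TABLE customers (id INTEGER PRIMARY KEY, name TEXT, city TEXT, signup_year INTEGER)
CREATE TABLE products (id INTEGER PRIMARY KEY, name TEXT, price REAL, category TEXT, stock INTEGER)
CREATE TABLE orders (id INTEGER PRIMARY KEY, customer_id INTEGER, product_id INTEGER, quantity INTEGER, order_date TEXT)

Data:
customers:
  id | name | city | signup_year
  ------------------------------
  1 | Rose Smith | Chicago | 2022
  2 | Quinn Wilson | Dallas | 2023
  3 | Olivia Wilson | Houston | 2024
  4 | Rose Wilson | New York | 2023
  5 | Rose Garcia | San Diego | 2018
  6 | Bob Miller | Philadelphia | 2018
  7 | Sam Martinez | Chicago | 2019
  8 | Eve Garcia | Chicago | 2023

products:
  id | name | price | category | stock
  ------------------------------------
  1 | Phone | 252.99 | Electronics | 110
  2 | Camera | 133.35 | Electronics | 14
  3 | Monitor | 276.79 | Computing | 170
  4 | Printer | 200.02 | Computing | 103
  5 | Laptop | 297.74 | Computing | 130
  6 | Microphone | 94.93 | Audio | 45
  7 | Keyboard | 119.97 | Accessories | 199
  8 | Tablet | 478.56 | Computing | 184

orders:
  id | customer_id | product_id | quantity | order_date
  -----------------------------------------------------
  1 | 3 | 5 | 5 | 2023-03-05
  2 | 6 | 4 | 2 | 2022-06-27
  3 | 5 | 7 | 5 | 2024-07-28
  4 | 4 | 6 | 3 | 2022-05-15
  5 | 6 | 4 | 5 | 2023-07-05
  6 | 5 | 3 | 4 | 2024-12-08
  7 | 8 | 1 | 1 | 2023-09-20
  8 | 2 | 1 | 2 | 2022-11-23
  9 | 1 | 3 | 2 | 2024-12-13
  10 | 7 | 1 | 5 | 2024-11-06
SELECT p.name FROM products p LEFT JOIN orders c ON c.product_id = p.id WHERE c.id IS NULL

Execution result:
name
Camera
Tablet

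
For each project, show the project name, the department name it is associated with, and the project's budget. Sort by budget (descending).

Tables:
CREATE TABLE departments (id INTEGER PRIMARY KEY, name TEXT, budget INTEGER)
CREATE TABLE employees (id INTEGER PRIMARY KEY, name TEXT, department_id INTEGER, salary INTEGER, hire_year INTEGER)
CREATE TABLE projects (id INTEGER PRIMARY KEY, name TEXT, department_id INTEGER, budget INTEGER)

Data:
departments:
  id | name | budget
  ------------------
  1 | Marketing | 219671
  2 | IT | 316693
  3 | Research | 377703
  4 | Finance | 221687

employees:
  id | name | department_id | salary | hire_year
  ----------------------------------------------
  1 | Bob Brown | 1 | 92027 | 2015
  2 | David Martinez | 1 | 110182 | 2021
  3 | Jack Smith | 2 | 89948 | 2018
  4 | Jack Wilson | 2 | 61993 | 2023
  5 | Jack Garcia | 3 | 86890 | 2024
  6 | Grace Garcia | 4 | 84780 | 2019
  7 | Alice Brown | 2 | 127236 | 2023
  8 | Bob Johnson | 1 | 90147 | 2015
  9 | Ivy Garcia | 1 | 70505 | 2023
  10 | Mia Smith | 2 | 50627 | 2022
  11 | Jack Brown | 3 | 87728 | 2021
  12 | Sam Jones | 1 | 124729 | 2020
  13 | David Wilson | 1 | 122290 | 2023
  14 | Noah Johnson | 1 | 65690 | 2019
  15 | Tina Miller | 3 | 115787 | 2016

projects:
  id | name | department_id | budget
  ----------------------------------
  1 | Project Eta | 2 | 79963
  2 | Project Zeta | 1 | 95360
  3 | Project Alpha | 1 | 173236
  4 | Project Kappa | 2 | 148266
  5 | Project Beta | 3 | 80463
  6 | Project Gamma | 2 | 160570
SELECT c.name, p.name AS department, c.budget FROM projects c JOIN departments p ON c.department_id = p.id ORDER BY c.budget DESC

Execution result:
name | department | budget
Project Alpha | Marketing | 173236
Project Gamma | IT | 160570
Project Kappa | IT | 148266
Project Zeta | Marketing | 95360
Project Beta | Research | 80463
Project Eta | IT | 79963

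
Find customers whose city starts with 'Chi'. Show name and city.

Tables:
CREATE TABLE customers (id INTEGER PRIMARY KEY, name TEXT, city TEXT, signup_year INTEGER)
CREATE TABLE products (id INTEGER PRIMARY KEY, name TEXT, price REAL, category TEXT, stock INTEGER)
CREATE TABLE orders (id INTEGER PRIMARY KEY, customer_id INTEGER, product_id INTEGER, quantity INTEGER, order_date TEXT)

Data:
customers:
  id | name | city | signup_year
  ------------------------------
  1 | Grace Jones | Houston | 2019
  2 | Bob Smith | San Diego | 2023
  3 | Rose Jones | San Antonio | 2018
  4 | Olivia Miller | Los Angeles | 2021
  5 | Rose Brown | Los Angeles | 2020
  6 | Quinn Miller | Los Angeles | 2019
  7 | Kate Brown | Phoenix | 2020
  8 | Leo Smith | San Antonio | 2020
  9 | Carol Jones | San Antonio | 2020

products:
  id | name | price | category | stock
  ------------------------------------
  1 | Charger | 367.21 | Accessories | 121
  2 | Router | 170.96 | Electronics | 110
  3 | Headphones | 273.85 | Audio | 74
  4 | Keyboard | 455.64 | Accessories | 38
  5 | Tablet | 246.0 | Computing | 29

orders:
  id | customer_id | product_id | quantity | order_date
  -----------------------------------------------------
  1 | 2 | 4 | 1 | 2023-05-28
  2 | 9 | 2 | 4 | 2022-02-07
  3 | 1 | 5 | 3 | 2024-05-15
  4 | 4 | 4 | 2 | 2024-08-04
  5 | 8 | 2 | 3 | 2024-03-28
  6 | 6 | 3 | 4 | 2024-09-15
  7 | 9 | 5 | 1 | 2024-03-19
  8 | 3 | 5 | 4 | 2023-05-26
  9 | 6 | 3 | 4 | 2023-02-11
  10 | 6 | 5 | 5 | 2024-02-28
SELECT name, city FROM customers WHERE city LIKE 'Chi%'

Execution result:
(no rows)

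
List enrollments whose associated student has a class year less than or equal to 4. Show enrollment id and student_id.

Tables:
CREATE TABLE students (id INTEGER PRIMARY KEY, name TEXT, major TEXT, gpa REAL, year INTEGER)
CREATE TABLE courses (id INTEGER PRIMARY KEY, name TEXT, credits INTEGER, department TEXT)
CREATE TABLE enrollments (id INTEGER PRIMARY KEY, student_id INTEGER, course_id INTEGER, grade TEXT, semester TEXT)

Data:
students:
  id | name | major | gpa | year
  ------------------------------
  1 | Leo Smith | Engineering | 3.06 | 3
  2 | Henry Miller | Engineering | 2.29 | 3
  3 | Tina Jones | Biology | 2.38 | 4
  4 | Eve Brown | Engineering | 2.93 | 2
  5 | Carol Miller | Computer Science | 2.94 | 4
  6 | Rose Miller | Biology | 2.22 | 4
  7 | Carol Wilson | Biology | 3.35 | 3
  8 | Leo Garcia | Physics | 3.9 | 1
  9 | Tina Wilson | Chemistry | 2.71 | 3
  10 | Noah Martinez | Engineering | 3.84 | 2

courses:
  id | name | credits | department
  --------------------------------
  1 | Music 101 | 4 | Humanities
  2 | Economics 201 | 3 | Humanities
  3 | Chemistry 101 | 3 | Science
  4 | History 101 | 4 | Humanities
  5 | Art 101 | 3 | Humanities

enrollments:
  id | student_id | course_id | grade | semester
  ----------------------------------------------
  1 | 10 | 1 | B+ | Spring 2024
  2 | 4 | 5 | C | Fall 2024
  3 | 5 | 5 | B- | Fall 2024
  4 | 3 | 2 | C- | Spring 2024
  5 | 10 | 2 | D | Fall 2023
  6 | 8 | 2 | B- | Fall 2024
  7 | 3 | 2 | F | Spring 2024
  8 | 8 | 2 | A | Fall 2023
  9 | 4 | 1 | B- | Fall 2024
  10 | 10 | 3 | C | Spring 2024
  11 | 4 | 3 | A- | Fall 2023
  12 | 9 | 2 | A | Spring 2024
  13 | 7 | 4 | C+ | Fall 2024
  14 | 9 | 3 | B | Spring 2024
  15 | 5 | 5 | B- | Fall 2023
SELECT id, student_id FROM enrollments WHERE student_id IN (SELECT id FROM students WHERE year <= 4)

Execution result:
id | student_id
1 | 10
2 | 4
3 | 5
4 | 3
5 | 10
6 | 8
7 | 3
8 | 8
9 | 4
10 | 10
11 | 4
12 | 9
13 | 7
14 | 9
15 | 5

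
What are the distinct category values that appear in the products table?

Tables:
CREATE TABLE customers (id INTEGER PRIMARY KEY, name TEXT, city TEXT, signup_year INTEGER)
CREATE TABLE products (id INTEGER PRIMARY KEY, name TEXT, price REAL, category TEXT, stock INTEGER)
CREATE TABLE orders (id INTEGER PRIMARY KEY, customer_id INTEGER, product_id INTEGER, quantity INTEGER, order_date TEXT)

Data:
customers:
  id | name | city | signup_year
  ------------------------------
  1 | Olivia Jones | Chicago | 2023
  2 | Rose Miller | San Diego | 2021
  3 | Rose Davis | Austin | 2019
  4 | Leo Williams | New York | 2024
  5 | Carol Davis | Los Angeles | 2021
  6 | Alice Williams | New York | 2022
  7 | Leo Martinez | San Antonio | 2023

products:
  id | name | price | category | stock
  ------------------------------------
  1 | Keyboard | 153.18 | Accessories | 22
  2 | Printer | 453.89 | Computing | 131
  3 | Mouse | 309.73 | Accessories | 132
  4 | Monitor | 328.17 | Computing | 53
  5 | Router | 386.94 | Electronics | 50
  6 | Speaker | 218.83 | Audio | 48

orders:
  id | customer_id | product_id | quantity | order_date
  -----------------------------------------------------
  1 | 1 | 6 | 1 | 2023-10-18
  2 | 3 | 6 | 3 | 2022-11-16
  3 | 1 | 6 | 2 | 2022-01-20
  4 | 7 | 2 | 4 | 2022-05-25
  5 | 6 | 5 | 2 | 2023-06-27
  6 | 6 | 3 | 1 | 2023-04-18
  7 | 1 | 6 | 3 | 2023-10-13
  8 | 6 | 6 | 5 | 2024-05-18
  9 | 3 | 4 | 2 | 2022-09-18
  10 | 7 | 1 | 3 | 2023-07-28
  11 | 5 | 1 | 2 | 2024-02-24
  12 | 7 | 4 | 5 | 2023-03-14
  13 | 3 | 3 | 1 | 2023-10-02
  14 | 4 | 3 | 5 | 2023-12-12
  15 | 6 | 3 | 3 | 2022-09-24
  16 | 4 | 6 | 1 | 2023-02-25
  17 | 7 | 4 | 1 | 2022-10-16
SELECT DISTINCT category FROM products

Execution result:
category
Accessories
Computing
Electronics
Audio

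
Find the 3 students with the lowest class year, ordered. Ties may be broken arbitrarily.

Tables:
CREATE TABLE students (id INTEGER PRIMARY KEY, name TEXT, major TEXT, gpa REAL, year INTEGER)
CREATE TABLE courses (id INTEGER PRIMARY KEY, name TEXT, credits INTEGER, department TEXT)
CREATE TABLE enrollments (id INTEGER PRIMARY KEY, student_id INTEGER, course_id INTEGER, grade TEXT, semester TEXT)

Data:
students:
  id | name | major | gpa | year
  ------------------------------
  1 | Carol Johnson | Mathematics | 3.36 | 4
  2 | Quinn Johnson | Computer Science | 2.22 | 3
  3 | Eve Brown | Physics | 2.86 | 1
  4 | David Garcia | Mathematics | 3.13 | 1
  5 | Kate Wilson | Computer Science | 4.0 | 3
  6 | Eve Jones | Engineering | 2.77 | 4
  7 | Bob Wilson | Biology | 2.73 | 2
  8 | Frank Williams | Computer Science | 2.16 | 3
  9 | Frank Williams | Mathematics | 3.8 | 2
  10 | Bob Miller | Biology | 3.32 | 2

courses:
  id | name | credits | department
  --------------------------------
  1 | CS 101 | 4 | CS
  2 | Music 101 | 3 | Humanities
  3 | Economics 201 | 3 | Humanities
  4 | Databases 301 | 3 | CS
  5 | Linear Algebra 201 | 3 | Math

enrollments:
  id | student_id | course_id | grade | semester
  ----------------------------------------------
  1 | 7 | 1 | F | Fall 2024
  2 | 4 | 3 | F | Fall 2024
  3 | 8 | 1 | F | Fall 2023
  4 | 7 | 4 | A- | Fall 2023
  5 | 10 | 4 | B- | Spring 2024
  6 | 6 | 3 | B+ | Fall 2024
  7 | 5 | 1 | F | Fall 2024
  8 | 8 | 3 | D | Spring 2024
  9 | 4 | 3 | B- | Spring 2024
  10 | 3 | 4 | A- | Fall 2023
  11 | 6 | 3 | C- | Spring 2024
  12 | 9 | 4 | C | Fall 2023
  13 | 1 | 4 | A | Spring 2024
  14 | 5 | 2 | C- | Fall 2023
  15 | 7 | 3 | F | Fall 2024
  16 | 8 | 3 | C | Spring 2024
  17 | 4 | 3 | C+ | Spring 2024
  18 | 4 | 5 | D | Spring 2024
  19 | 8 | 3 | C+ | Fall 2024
SELECT name, year FROM students ORDER BY year ASC LIMIT 3

Execution result:
name | year
Eve Brown | 1
David Garcia | 1
Bob Wilson | 2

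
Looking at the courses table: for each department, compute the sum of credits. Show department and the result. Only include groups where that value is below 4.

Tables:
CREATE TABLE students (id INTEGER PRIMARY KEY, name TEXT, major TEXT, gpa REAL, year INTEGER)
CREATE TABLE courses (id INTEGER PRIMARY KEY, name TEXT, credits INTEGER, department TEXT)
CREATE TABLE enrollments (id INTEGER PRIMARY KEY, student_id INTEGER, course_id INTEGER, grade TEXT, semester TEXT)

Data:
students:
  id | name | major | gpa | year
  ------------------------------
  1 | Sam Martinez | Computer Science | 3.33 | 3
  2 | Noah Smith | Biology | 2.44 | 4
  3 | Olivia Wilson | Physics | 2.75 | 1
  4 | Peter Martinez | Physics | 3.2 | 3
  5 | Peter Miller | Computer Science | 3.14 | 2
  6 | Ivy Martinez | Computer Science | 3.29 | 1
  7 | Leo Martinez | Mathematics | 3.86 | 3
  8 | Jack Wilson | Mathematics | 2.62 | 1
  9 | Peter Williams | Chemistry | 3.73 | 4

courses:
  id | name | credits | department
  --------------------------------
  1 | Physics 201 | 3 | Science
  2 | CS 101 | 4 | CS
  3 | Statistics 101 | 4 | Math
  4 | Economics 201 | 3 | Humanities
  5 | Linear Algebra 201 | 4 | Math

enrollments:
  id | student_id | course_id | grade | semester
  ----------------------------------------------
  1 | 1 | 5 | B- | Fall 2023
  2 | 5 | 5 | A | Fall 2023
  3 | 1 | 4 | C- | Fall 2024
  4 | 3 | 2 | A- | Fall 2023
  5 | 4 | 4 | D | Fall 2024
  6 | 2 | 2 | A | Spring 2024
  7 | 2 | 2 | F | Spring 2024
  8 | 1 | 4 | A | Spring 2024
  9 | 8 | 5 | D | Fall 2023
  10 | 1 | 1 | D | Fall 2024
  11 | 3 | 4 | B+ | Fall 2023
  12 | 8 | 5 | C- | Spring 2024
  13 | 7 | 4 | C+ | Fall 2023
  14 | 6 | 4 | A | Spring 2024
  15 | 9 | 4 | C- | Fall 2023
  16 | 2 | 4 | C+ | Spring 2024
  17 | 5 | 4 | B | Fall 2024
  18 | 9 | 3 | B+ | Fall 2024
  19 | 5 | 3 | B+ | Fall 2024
SELECT department, SUM(credits) AS sum_credits FROM courses GROUP BY department HAVING SUM(credits) < 4

Execution result:
department | sum_credits
Humanities | 3
Science | 3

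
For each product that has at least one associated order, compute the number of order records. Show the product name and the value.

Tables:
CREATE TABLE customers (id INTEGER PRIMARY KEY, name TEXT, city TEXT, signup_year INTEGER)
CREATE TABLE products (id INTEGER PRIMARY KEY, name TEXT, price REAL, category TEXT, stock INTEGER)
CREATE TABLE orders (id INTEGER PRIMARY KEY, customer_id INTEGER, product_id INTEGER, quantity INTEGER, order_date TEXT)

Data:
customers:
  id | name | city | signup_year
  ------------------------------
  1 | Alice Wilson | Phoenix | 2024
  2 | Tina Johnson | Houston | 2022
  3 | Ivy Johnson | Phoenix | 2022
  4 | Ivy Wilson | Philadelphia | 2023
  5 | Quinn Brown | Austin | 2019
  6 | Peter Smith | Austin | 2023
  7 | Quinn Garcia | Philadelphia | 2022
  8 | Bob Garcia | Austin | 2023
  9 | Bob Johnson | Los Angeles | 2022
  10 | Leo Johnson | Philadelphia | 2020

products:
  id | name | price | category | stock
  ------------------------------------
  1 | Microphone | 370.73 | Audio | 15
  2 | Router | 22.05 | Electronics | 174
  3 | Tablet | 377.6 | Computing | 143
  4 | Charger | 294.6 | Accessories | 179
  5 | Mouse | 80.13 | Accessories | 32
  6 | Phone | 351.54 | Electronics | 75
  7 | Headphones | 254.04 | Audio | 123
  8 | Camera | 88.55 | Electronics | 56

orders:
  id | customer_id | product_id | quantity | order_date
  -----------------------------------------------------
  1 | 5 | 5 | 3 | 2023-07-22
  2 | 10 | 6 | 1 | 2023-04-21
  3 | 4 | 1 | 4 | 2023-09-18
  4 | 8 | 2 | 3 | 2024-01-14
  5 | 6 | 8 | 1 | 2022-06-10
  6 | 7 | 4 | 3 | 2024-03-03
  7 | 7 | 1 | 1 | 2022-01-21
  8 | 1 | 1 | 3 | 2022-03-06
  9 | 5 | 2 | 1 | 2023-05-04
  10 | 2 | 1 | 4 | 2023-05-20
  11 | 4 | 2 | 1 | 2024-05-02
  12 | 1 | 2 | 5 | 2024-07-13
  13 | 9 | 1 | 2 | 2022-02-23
SELECT p.name, COUNT(*) AS n FROM orders c JOIN products p ON c.product_id = p.id GROUP BY p.id, p.name

Execution result:
name | n
Microphone | 5
Router | 4
Charger | 1
Mouse | 1
Phone | 1
Camera | 1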